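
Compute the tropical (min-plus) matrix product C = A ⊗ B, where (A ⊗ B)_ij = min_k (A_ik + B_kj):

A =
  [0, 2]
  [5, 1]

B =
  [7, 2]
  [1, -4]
A ⊗ B =
  [3, -2]
  [2, -3]

Apply the min-plus product entry-by-entry:
  C[0][0] = min over k of (A[0][0] + B[0][0] = 0 + 7 = 7, A[0][1] + B[1][0] = 2 + 1 = 3) = 3 (attained at k = 1)
  C[0][1] = min over k of (A[0][0] + B[0][1] = 0 + 2 = 2, A[0][1] + B[1][1] = 2 + -4 = -2) = -2 (attained at k = 1)
  C[1][0] = min over k of (A[1][0] + B[0][0] = 5 + 7 = 12, A[1][1] + B[1][0] = 1 + 1 = 2) = 2 (attained at k = 1)
  C[1][1] = min over k of (A[1][0] + B[0][1] = 5 + 2 = 7, A[1][1] + B[1][1] = 1 + -4 = -3) = -3 (attained at k = 1)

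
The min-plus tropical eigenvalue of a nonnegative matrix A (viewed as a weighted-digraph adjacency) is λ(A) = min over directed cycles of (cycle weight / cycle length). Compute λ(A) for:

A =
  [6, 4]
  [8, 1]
λ(A) = 1

Enumerate directed cycles and compute their means (weight / length). Sample:
  cycle 0 → 0: weight = 6, length = 1, mean = 6/1 ≈ 6.000
  cycle 1 → 1: weight = 1, length = 1, mean = 1/1 ≈ 1.000
  cycle 0 → 1 → 0: weight = 12, length = 2, mean = 12/2 ≈ 6.000
  cycle 1 → 0 → 1: weight = 12, length = 2, mean = 12/2 ≈ 6.000
Minimum mean = 1.000, attained e.g. along the cycle 1 → 1 with weight 1 and length 1. So λ(A) = 1/1 = 1.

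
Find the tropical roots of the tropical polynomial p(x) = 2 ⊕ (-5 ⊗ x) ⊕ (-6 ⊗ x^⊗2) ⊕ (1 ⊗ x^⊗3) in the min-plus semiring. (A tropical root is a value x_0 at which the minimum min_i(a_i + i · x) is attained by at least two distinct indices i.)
Roots: {-7, 1, 7}

Each tropical root is a break point of the lower envelope of the lines y = a_i + i · x (there are 4 lines, with slopes 0, 1, ..., 3). Only the lines that attain the minimum somewhere contribute to roots; other lines are dominated. Here the surviving (envelope) indices are i = 3, i = 2, i = 1, i = 0.
Intersections between consecutive envelope lines give the roots: for adjacent envelope indices i < j the intersection is x = (a_i − a_j) / (j − i). Reading off the sorted break points: {-7, 1, 7}.
Verification: at each break x_0, at least two indices attain the minimum of min_i(a_i + i · x_0).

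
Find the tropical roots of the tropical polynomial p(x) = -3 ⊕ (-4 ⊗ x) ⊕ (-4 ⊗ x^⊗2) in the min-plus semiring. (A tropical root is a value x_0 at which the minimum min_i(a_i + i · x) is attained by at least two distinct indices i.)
Roots: {0, 1}

Each tropical root is a break point of the lower envelope of the lines y = a_i + i · x (there are 3 lines, with slopes 0, 1, ..., 2). Only the lines that attain the minimum somewhere contribute to roots; other lines are dominated. Here the surviving (envelope) indices are i = 2, i = 1, i = 0.
Intersections between consecutive envelope lines give the roots: for adjacent envelope indices i < j the intersection is x = (a_i − a_j) / (j − i). Reading off the sorted break points: {0, 1}.
Verification: at each break x_0, at least two indices attain the minimum of min_i(a_i + i · x_0).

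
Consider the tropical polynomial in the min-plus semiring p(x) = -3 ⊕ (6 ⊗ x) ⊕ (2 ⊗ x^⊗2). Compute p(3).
p(3) = -3

A tropical monomial a ⊗ x^⊗i evaluates to a + i · x. Evaluating each term at x = 3:
  Term 0 contributes -3 + 0 · 3 = -3
  Term 1 contributes 6 + 1 · 3 = 9
  Term 2 contributes 2 + 2 · 3 = 8
p(3) = ⊕ of these = min[-3, 9, 8] = -3.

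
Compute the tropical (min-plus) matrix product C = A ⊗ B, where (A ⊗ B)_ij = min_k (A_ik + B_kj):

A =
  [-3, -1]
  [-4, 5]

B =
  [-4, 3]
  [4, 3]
A ⊗ B =
  [-7, 0]
  [-8, -1]

Apply the min-plus product entry-by-entry:
  C[0][0] = min over k of (A[0][0] + B[0][0] = -3 + -4 = -7, A[0][1] + B[1][0] = -1 + 4 = 3) = -7 (attained at k = 0)
  C[0][1] = min over k of (A[0][0] + B[0][1] = -3 + 3 = 0, A[0][1] + B[1][1] = -1 + 3 = 2) = 0 (attained at k = 0)
  C[1][0] = min over k of (A[1][0] + B[0][0] = -4 + -4 = -8, A[1][1] + B[1][0] = 5 + 4 = 9) = -8 (attained at k = 0)
  C[1][1] = min over k of (A[1][0] + B[0][1] = -4 + 3 = -1, A[1][1] + B[1][1] = 5 + 3 = 8) = -1 (attained at k = 0)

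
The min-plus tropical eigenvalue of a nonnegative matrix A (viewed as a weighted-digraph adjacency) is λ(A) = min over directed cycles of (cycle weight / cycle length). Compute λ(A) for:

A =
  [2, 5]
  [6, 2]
λ(A) = 2

Enumerate directed cycles and compute their means (weight / length). Sample:
  cycle 0 → 0: weight = 2, length = 1, mean = 2/1 ≈ 2.000
  cycle 1 → 1: weight = 2, length = 1, mean = 2/1 ≈ 2.000
  cycle 0 → 1 → 0: weight = 11, length = 2, mean = 11/2 ≈ 5.500
  cycle 1 → 0 → 1: weight = 11, length = 2, mean = 11/2 ≈ 5.500
Minimum mean = 2.000, attained e.g. along the cycle 0 → 0 with weight 2 and length 1. So λ(A) = 2/1 = 2.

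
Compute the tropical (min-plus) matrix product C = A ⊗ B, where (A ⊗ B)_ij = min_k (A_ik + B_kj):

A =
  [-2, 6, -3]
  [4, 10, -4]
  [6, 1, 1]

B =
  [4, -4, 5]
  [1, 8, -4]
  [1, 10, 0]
A ⊗ B =
  [-2, -6, -3]
  [-3, 0, -4]
  [2, 2, -3]

Apply the min-plus product entry-by-entry:
  C[0][0] = min over k of (A[0][0] + B[0][0] = -2 + 4 = 2, A[0][1] + B[1][0] = 6 + 1 = 7, A[0][2] + B[2][0] = -3 + 1 = -2) = -2 (attained at k = 2)
  C[0][1] = min over k of (A[0][0] + B[0][1] = -2 + -4 = -6, A[0][1] + B[1][1] = 6 + 8 = 14, A[0][2] + B[2][1] = -3 + 10 = 7) = -6 (attained at k = 0)
  C[0][2] = min over k of (A[0][0] + B[0][2] = -2 + 5 = 3, A[0][1] + B[1][2] = 6 + -4 = 2, A[0][2] + B[2][2] = -3 + 0 = -3) = -3 (attained at k = 2)
  C[1][0] = min over k of (A[1][0] + B[0][0] = 4 + 4 = 8, A[1][1] + B[1][0] = 10 + 1 = 11, A[1][2] + B[2][0] = -4 + 1 = -3) = -3 (attained at k = 2)
  C[1][1] = min over k of (A[1][0] + B[0][1] = 4 + -4 = 0, A[1][1] + B[1][1] = 10 + 8 = 18, A[1][2] + B[2][1] = -4 + 10 = 6) = 0 (attained at k = 0)
  C[1][2] = min over k of (A[1][0] + B[0][2] = 4 + 5 = 9, A[1][1] + B[1][2] = 10 + -4 = 6, A[1][2] + B[2][2] = -4 + 0 = -4) = -4 (attained at k = 2)
  C[2][0] = min over k of (A[2][0] + B[0][0] = 6 + 4 = 10, A[2][1] + B[1][0] = 1 + 1 = 2, A[2][2] + B[2][0] = 1 + 1 = 2) = 2 (attained at k = 1)
  C[2][1] = min over k of (A[2][0] + B[0][1] = 6 + -4 = 2, A[2][1] + B[1][1] = 1 + 8 = 9, A[2][2] + B[2][1] = 1 + 10 = 11) = 2 (attained at k = 0)
  C[2][2] = min over k of (A[2][0] + B[0][2] = 6 + 5 = 11, A[2][1] + B[1][2] = 1 + -4 = -3, A[2][2] + B[2][2] = 1 + 0 = 1) = -3 (attained at k = 1)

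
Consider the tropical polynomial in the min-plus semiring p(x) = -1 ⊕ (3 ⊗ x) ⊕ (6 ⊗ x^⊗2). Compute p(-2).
p(-2) = -1

A tropical monomial a ⊗ x^⊗i evaluates to a + i · x. Evaluating each term at x = -2:
  Term 0 contributes -1 + 0 · -2 = -1
  Term 1 contributes 3 + 1 · -2 = 1
  Term 2 contributes 6 + 2 · -2 = 2
p(-2) = ⊕ of these = min[-1, 1, 2] = -1.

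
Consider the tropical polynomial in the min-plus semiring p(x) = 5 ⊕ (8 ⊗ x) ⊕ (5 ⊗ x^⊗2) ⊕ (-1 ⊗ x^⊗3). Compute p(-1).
p(-1) = -4

A tropical monomial a ⊗ x^⊗i evaluates to a + i · x. Evaluating each term at x = -1:
  Term 0 contributes 5 + 0 · -1 = 5
  Term 1 contributes 8 + 1 · -1 = 7
  Term 2 contributes 5 + 2 · -1 = 3
  Term 3 contributes -1 + 3 · -1 = -4
p(-1) = ⊕ of these = min[5, 7, 3, -4] = -4.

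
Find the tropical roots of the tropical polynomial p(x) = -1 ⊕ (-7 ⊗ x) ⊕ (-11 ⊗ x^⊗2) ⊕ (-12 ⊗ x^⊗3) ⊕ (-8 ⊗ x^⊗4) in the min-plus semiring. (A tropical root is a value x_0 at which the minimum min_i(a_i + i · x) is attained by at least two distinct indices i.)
Roots: {-4, 1, 4, 6}

Each tropical root is a break point of the lower envelope of the lines y = a_i + i · x (there are 5 lines, with slopes 0, 1, ..., 4). Only the lines that attain the minimum somewhere contribute to roots; other lines are dominated. Here the surviving (envelope) indices are i = 4, i = 3, i = 2, i = 1, i = 0.
Intersections between consecutive envelope lines give the roots: for adjacent envelope indices i < j the intersection is x = (a_i − a_j) / (j − i). Reading off the sorted break points: {-4, 1, 4, 6}.
Verification: at each break x_0, at least two indices attain the minimum of min_i(a_i + i · x_0).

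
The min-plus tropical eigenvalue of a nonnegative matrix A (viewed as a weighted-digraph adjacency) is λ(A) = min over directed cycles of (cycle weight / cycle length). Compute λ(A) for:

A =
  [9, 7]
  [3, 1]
λ(A) = 1

Enumerate directed cycles and compute their means (weight / length). Sample:
  cycle 0 → 0: weight = 9, length = 1, mean = 9/1 ≈ 9.000
  cycle 1 → 1: weight = 1, length = 1, mean = 1/1 ≈ 1.000
  cycle 0 → 1 → 0: weight = 10, length = 2, mean = 10/2 ≈ 5.000
  cycle 1 → 0 → 1: weight = 10, length = 2, mean = 10/2 ≈ 5.000
Minimum mean = 1.000, attained e.g. along the cycle 1 → 1 with weight 1 and length 1. So λ(A) = 1/1 = 1.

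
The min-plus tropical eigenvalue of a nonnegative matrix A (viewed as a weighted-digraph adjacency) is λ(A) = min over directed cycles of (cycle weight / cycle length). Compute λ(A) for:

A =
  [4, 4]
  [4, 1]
λ(A) = 1

Enumerate directed cycles and compute their means (weight / length). Sample:
  cycle 0 → 0: weight = 4, length = 1, mean = 4/1 ≈ 4.000
  cycle 1 → 1: weight = 1, length = 1, mean = 1/1 ≈ 1.000
  cycle 0 → 1 → 0: weight = 8, length = 2, mean = 8/2 ≈ 4.000
  cycle 1 → 0 → 1: weight = 8, length = 2, mean = 8/2 ≈ 4.000
Minimum mean = 1.000, attained e.g. along the cycle 1 → 1 with weight 1 and length 1. So λ(A) = 1/1 = 1.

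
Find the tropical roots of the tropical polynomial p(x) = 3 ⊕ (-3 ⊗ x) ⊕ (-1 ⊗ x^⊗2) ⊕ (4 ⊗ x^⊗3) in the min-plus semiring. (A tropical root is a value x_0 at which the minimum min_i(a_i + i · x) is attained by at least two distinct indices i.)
Roots: {-5, -2, 6}

Each tropical root is a break point of the lower envelope of the lines y = a_i + i · x (there are 4 lines, with slopes 0, 1, ..., 3). Only the lines that attain the minimum somewhere contribute to roots; other lines are dominated. Here the surviving (envelope) indices are i = 3, i = 2, i = 1, i = 0.
Intersections between consecutive envelope lines give the roots: for adjacent envelope indices i < j the intersection is x = (a_i − a_j) / (j − i). Reading off the sorted break points: {-5, -2, 6}.
Verification: at each break x_0, at least two indices attain the minimum of min_i(a_i + i · x_0).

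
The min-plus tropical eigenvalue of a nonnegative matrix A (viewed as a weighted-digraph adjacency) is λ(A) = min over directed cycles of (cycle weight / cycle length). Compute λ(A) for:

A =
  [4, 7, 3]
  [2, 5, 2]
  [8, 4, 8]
λ(A) = 3

Enumerate directed cycles and compute their means (weight / length). Sample:
  cycle 0 → 0: weight = 4, length = 1, mean = 4/1 ≈ 4.000
  cycle 1 → 1: weight = 5, length = 1, mean = 5/1 ≈ 5.000
  cycle 2 → 2: weight = 8, length = 1, mean = 8/1 ≈ 8.000
  cycle 0 → 1 → 0: weight = 9, length = 2, mean = 9/2 ≈ 4.500
  cycle 0 → 2 → 0: weight = 11, length = 2, mean = 11/2 ≈ 5.500
  cycle 1 → 0 → 1: weight = 9, length = 2, mean = 9/2 ≈ 4.500
Minimum mean = 3.000, attained e.g. along the cycle 1 → 2 → 1 with weight 6 and length 2. So λ(A) = 6/2 = 3.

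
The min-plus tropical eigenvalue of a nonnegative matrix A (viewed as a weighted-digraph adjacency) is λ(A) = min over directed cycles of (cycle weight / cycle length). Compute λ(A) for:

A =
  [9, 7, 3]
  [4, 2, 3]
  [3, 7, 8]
λ(A) = 2

Enumerate directed cycles and compute their means (weight / length). Sample:
  cycle 0 → 0: weight = 9, length = 1, mean = 9/1 ≈ 9.000
  cycle 1 → 1: weight = 2, length = 1, mean = 2/1 ≈ 2.000
  cycle 2 → 2: weight = 8, length = 1, mean = 8/1 ≈ 8.000
  cycle 0 → 1 → 0: weight = 11, length = 2, mean = 11/2 ≈ 5.500
  cycle 0 → 2 → 0: weight = 6, length = 2, mean = 6/2 ≈ 3.000
  cycle 1 → 0 → 1: weight = 11, length = 2, mean = 11/2 ≈ 5.500
Minimum mean = 2.000, attained e.g. along the cycle 1 → 1 with weight 2 and length 1. So λ(A) = 2/1 = 2.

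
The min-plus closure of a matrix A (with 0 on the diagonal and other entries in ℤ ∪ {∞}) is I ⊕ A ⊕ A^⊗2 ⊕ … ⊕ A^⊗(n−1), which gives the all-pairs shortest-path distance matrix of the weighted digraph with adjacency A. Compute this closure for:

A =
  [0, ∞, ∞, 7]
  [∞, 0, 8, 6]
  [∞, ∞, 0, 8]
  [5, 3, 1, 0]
Closure =
  [0, 10, 8, 7]
  [11, 0, 7, 6]
  [13, 11, 0, 8]
  [5, 3, 1, 0]

This is the Floyd-Warshall all-pairs shortest-path computation. For each intermediate vertex k = 0, 1, …, 3, update dist[i][j] ← min(dist[i][j], dist[i][k] + dist[k][j]). The final matrix gives, for each (i, j), the minimum total weight of any directed path from i to j (possibly empty when i = j).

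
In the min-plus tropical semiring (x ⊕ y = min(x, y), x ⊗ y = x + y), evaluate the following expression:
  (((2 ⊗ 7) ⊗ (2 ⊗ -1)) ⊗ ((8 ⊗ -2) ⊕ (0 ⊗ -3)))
(((2 ⊗ 7) ⊗ (2 ⊗ -1)) ⊗ ((8 ⊗ -2) ⊕ (0 ⊗ -3))) = 7

Expand innermost to outermost. Recall ⊕ takes the minimum of its arguments and ⊗ takes their sum. Working out the expression (((2 ⊗ 7) ⊗ (2 ⊗ -1)) ⊗ ((8 ⊗ -2) ⊕ (0 ⊗ -3))) gives 7.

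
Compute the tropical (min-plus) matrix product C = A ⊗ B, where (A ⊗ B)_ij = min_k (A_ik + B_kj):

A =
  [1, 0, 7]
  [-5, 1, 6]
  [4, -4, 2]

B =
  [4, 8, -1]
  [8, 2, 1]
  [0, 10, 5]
A ⊗ B =
  [5, 2, 0]
  [-1, 3, -6]
  [2, -2, -3]

Apply the min-plus product entry-by-entry:
  C[0][0] = min over k of (A[0][0] + B[0][0] = 1 + 4 = 5, A[0][1] + B[1][0] = 0 + 8 = 8, A[0][2] + B[2][0] = 7 + 0 = 7) = 5 (attained at k = 0)
  C[0][1] = min over k of (A[0][0] + B[0][1] = 1 + 8 = 9, A[0][1] + B[1][1] = 0 + 2 = 2, A[0][2] + B[2][1] = 7 + 10 = 17) = 2 (attained at k = 1)
  C[0][2] = min over k of (A[0][0] + B[0][2] = 1 + -1 = 0, A[0][1] + B[1][2] = 0 + 1 = 1, A[0][2] + B[2][2] = 7 + 5 = 12) = 0 (attained at k = 0)
  C[1][0] = min over k of (A[1][0] + B[0][0] = -5 + 4 = -1, A[1][1] + B[1][0] = 1 + 8 = 9, A[1][2] + B[2][0] = 6 + 0 = 6) = -1 (attained at k = 0)
  C[1][1] = min over k of (A[1][0] + B[0][1] = -5 + 8 = 3, A[1][1] + B[1][1] = 1 + 2 = 3, A[1][2] + B[2][1] = 6 + 10 = 16) = 3 (attained at k = 0)
  C[1][2] = min over k of (A[1][0] + B[0][2] = -5 + -1 = -6, A[1][1] + B[1][2] = 1 + 1 = 2, A[1][2] + B[2][2] = 6 + 5 = 11) = -6 (attained at k = 0)
  C[2][0] = min over k of (A[2][0] + B[0][0] = 4 + 4 = 8, A[2][1] + B[1][0] = -4 + 8 = 4, A[2][2] + B[2][0] = 2 + 0 = 2) = 2 (attained at k = 2)
  C[2][1] = min over k of (A[2][0] + B[0][1] = 4 + 8 = 12, A[2][1] + B[1][1] = -4 + 2 = -2, A[2][2] + B[2][1] = 2 + 10 = 12) = -2 (attained at k = 1)
  C[2][2] = min over k of (A[2][0] + B[0][2] = 4 + -1 = 3, A[2][1] + B[1][2] = -4 + 1 = -3, A[2][2] + B[2][2] = 2 + 5 = 7) = -3 (attained at k = 1)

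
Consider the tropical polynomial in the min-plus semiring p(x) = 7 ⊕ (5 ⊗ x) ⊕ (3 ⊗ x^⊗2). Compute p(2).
p(2) = 7

A tropical monomial a ⊗ x^⊗i evaluates to a + i · x. Evaluating each term at x = 2:
  Term 0 contributes 7 + 0 · 2 = 7
  Term 1 contributes 5 + 1 · 2 = 7
  Term 2 contributes 3 + 2 · 2 = 7
p(2) = ⊕ of these = min[7, 7, 7] = 7.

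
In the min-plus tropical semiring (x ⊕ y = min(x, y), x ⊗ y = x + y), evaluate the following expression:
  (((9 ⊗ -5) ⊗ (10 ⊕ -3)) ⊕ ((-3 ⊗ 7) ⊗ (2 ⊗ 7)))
(((9 ⊗ -5) ⊗ (10 ⊕ -3)) ⊕ ((-3 ⊗ 7) ⊗ (2 ⊗ 7))) = 1

Expand innermost to outermost. Recall ⊕ takes the minimum of its arguments and ⊗ takes their sum. Working out the expression (((9 ⊗ -5) ⊗ (10 ⊕ -3)) ⊕ ((-3 ⊗ 7) ⊗ (2 ⊗ 7))) gives 1.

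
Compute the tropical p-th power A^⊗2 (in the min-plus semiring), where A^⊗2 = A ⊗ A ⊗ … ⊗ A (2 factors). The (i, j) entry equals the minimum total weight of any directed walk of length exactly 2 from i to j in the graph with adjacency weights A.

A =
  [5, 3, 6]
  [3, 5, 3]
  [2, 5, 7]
A^⊗2 =
  [6, 8, 6]
  [5, 6, 8]
  [7, 5, 8]

Each entry (A^⊗2)_ij equals the minimum over all length-2 walks i = v_0 → v_1 → … → v_2 = j of Σ_t A[v_t][v_{t+1}]. For example, for (i, j) = (0, 2) we minimise over 3 possible intermediate vertex sequences; the minimum is 6, attained along the walk 0 → 1 → 2.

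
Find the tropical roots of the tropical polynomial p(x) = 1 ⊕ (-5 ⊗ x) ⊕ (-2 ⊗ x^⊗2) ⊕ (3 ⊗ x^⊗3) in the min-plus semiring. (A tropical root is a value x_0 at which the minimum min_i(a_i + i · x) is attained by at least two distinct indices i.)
Roots: {-5, -3, 6}

Each tropical root is a break point of the lower envelope of the lines y = a_i + i · x (there are 4 lines, with slopes 0, 1, ..., 3). Only the lines that attain the minimum somewhere contribute to roots; other lines are dominated. Here the surviving (envelope) indices are i = 3, i = 2, i = 1, i = 0.
Intersections between consecutive envelope lines give the roots: for adjacent envelope indices i < j the intersection is x = (a_i − a_j) / (j − i). Reading off the sorted break points: {-5, -3, 6}.
Verification: at each break x_0, at least two indices attain the minimum of min_i(a_i + i · x_0).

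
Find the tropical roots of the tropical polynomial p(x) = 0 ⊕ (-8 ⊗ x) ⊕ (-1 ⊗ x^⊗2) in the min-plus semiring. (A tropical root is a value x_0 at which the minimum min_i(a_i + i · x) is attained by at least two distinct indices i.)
Roots: {-7, 8}

Each tropical root is a break point of the lower envelope of the lines y = a_i + i · x (there are 3 lines, with slopes 0, 1, ..., 2). Only the lines that attain the minimum somewhere contribute to roots; other lines are dominated. Here the surviving (envelope) indices are i = 2, i = 1, i = 0.
Intersections between consecutive envelope lines give the roots: for adjacent envelope indices i < j the intersection is x = (a_i − a_j) / (j − i). Reading off the sorted break points: {-7, 8}.
Verification: at each break x_0, at least two indices attain the minimum of min_i(a_i + i · x_0).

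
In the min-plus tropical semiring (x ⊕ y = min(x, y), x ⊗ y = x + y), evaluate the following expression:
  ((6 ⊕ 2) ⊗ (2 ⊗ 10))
((6 ⊕ 2) ⊗ (2 ⊗ 10)) = 14

Expand innermost to outermost. Recall ⊕ takes the minimum of its arguments and ⊗ takes their sum. Working out the expression ((6 ⊕ 2) ⊗ (2 ⊗ 10)) gives 14.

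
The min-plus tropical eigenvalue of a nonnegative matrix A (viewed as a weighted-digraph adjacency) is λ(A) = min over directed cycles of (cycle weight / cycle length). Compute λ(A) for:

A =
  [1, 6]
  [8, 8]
λ(A) = 1

Enumerate directed cycles and compute their means (weight / length). Sample:
  cycle 0 → 0: weight = 1, length = 1, mean = 1/1 ≈ 1.000
  cycle 1 → 1: weight = 8, length = 1, mean = 8/1 ≈ 8.000
  cycle 0 → 1 → 0: weight = 14, length = 2, mean = 14/2 ≈ 7.000
  cycle 1 → 0 → 1: weight = 14, length = 2, mean = 14/2 ≈ 7.000
Minimum mean = 1.000, attained e.g. along the cycle 0 → 0 with weight 1 and length 1. So λ(A) = 1/1 = 1.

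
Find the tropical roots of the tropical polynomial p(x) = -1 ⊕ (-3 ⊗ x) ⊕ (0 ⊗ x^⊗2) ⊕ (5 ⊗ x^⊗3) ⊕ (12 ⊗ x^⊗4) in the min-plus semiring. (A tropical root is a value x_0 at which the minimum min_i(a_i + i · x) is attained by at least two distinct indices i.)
Roots: {-7, -5, -3, 2}

Each tropical root is a break point of the lower envelope of the lines y = a_i + i · x (there are 5 lines, with slopes 0, 1, ..., 4). Only the lines that attain the minimum somewhere contribute to roots; other lines are dominated. Here the surviving (envelope) indices are i = 4, i = 3, i = 2, i = 1, i = 0.
Intersections between consecutive envelope lines give the roots: for adjacent envelope indices i < j the intersection is x = (a_i − a_j) / (j − i). Reading off the sorted break points: {-7, -5, -3, 2}.
Verification: at each break x_0, at least two indices attain the minimum of min_i(a_i + i · x_0).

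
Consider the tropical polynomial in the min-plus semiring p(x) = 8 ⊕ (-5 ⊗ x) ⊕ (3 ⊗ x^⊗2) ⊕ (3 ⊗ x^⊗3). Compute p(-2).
p(-2) = -7

A tropical monomial a ⊗ x^⊗i evaluates to a + i · x. Evaluating each term at x = -2:
  Term 0 contributes 8 + 0 · -2 = 8
  Term 1 contributes -5 + 1 · -2 = -7
  Term 2 contributes 3 + 2 · -2 = -1
  Term 3 contributes 3 + 3 · -2 = -3
p(-2) = ⊕ of these = min[8, -7, -1, -3] = -7.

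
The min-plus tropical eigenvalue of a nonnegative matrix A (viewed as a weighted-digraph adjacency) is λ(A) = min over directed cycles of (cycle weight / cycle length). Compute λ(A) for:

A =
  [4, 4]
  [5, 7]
λ(A) = 4

Enumerate directed cycles and compute their means (weight / length). Sample:
  cycle 0 → 0: weight = 4, length = 1, mean = 4/1 ≈ 4.000
  cycle 1 → 1: weight = 7, length = 1, mean = 7/1 ≈ 7.000
  cycle 0 → 1 → 0: weight = 9, length = 2, mean = 9/2 ≈ 4.500
  cycle 1 → 0 → 1: weight = 9, length = 2, mean = 9/2 ≈ 4.500
Minimum mean = 4.000, attained e.g. along the cycle 0 → 0 with weight 4 and length 1. So λ(A) = 4/1 = 4.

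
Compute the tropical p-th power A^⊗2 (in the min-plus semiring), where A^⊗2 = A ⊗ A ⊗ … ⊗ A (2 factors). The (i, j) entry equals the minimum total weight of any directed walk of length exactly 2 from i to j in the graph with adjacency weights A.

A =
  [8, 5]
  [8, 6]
A^⊗2 =
  [13, 11]
  [14, 12]

Each entry (A^⊗2)_ij equals the minimum over all length-2 walks i = v_0 → v_1 → … → v_2 = j of Σ_t A[v_t][v_{t+1}]. For example, for (i, j) = (0, 1) we minimise over 2 possible intermediate vertex sequences; the minimum is 11, attained along the walk 0 → 1 → 1.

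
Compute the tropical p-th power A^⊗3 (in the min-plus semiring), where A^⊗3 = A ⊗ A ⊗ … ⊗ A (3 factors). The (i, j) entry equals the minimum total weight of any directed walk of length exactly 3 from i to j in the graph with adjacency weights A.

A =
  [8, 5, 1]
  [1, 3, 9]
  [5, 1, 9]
A^⊗3 =
  [3, 5, 7]
  [7, 3, 5]
  [5, 7, 3]

Each entry (A^⊗3)_ij equals the minimum over all length-3 walks i = v_0 → v_1 → … → v_3 = j of Σ_t A[v_t][v_{t+1}]. For example, for (i, j) = (0, 2) we minimise over 9 possible intermediate vertex sequences; the minimum is 7, attained along the walk 0 → 1 → 0 → 2.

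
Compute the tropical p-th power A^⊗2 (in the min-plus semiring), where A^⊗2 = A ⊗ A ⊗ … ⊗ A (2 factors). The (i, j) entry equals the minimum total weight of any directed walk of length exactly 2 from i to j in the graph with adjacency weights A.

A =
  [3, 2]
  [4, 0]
A^⊗2 =
  [6, 2]
  [4, 0]

Each entry (A^⊗2)_ij equals the minimum over all length-2 walks i = v_0 → v_1 → … → v_2 = j of Σ_t A[v_t][v_{t+1}]. For example, for (i, j) = (0, 1) we minimise over 2 possible intermediate vertex sequences; the minimum is 2, attained along the walk 0 → 1 → 1.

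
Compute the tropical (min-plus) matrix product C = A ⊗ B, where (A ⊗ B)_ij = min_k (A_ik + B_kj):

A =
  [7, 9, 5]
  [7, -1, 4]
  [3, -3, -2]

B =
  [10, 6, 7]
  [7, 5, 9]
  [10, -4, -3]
A ⊗ B =
  [15, 1, 2]
  [6, 0, 1]
  [4, -6, -5]

Apply the min-plus product entry-by-entry:
  C[0][0] = min over k of (A[0][0] + B[0][0] = 7 + 10 = 17, A[0][1] + B[1][0] = 9 + 7 = 16, A[0][2] + B[2][0] = 5 + 10 = 15) = 15 (attained at k = 2)
  C[0][1] = min over k of (A[0][0] + B[0][1] = 7 + 6 = 13, A[0][1] + B[1][1] = 9 + 5 = 14, A[0][2] + B[2][1] = 5 + -4 = 1) = 1 (attained at k = 2)
  C[0][2] = min over k of (A[0][0] + B[0][2] = 7 + 7 = 14, A[0][1] + B[1][2] = 9 + 9 = 18, A[0][2] + B[2][2] = 5 + -3 = 2) = 2 (attained at k = 2)
  C[1][0] = min over k of (A[1][0] + B[0][0] = 7 + 10 = 17, A[1][1] + B[1][0] = -1 + 7 = 6, A[1][2] + B[2][0] = 4 + 10 = 14) = 6 (attained at k = 1)
  C[1][1] = min over k of (A[1][0] + B[0][1] = 7 + 6 = 13, A[1][1] + B[1][1] = -1 + 5 = 4, A[1][2] + B[2][1] = 4 + -4 = 0) = 0 (attained at k = 2)
  C[1][2] = min over k of (A[1][0] + B[0][2] = 7 + 7 = 14, A[1][1] + B[1][2] = -1 + 9 = 8, A[1][2] + B[2][2] = 4 + -3 = 1) = 1 (attained at k = 2)
  C[2][0] = min over k of (A[2][0] + B[0][0] = 3 + 10 = 13, A[2][1] + B[1][0] = -3 + 7 = 4, A[2][2] + B[2][0] = -2 + 10 = 8) = 4 (attained at k = 1)
  C[2][1] = min over k of (A[2][0] + B[0][1] = 3 + 6 = 9, A[2][1] + B[1][1] = -3 + 5 = 2, A[2][2] + B[2][1] = -2 + -4 = -6) = -6 (attained at k = 2)
  C[2][2] = min over k of (A[2][0] + B[0][2] = 3 + 7 = 10, A[2][1] + B[1][2] = -3 + 9 = 6, A[2][2] + B[2][2] = -2 + -3 = -5) = -5 (attained at k = 2)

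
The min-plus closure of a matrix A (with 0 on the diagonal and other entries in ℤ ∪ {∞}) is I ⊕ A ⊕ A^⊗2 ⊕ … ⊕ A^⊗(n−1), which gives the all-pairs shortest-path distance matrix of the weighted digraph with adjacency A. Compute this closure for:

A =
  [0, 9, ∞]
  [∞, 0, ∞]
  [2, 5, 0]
Closure =
  [0, 9, ∞]
  [∞, 0, ∞]
  [2, 5, 0]

This is the Floyd-Warshall all-pairs shortest-path computation. For each intermediate vertex k = 0, 1, …, 2, update dist[i][j] ← min(dist[i][j], dist[i][k] + dist[k][j]). The final matrix gives, for each (i, j), the minimum total weight of any directed path from i to j (possibly empty when i = j).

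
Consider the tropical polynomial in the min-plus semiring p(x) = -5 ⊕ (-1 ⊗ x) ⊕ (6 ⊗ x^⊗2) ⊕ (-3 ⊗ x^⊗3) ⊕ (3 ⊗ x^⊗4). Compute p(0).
p(0) = -5

A tropical monomial a ⊗ x^⊗i evaluates to a + i · x. Evaluating each term at x = 0:
  Term 0 contributes -5 + 0 · 0 = -5
  Term 1 contributes -1 + 1 · 0 = -1
  Term 2 contributes 6 + 2 · 0 = 6
  Term 3 contributes -3 + 3 · 0 = -3
  Term 4 contributes 3 + 4 · 0 = 3
p(0) = ⊕ of these = min[-5, -1, 6, -3, 3] = -5.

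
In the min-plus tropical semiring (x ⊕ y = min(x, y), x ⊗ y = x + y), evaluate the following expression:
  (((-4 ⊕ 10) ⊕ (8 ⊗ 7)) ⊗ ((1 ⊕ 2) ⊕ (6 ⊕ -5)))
(((-4 ⊕ 10) ⊕ (8 ⊗ 7)) ⊗ ((1 ⊕ 2) ⊕ (6 ⊕ -5))) = -9

Expand innermost to outermost. Recall ⊕ takes the minimum of its arguments and ⊗ takes their sum. Working out the expression (((-4 ⊕ 10) ⊕ (8 ⊗ 7)) ⊗ ((1 ⊕ 2) ⊕ (6 ⊕ -5))) gives -9.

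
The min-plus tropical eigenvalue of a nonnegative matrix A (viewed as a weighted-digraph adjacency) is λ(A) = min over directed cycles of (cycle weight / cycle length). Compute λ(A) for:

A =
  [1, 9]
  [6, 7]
λ(A) = 1

Enumerate directed cycles and compute their means (weight / length). Sample:
  cycle 0 → 0: weight = 1, length = 1, mean = 1/1 ≈ 1.000
  cycle 1 → 1: weight = 7, length = 1, mean = 7/1 ≈ 7.000
  cycle 0 → 1 → 0: weight = 15, length = 2, mean = 15/2 ≈ 7.500
  cycle 1 → 0 → 1: weight = 15, length = 2, mean = 15/2 ≈ 7.500
Minimum mean = 1.000, attained e.g. along the cycle 0 → 0 with weight 1 and length 1. So λ(A) = 1/1 = 1.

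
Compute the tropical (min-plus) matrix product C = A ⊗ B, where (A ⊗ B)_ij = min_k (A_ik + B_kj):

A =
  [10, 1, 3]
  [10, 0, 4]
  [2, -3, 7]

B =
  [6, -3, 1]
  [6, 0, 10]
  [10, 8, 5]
A ⊗ B =
  [7, 1, 8]
  [6, 0, 9]
  [3, -3, 3]

Apply the min-plus product entry-by-entry:
  C[0][0] = min over k of (A[0][0] + B[0][0] = 10 + 6 = 16, A[0][1] + B[1][0] = 1 + 6 = 7, A[0][2] + B[2][0] = 3 + 10 = 13) = 7 (attained at k = 1)
  C[0][1] = min over k of (A[0][0] + B[0][1] = 10 + -3 = 7, A[0][1] + B[1][1] = 1 + 0 = 1, A[0][2] + B[2][1] = 3 + 8 = 11) = 1 (attained at k = 1)
  C[0][2] = min over k of (A[0][0] + B[0][2] = 10 + 1 = 11, A[0][1] + B[1][2] = 1 + 10 = 11, A[0][2] + B[2][2] = 3 + 5 = 8) = 8 (attained at k = 2)
  C[1][0] = min over k of (A[1][0] + B[0][0] = 10 + 6 = 16, A[1][1] + B[1][0] = 0 + 6 = 6, A[1][2] + B[2][0] = 4 + 10 = 14) = 6 (attained at k = 1)
  C[1][1] = min over k of (A[1][0] + B[0][1] = 10 + -3 = 7, A[1][1] + B[1][1] = 0 + 0 = 0, A[1][2] + B[2][1] = 4 + 8 = 12) = 0 (attained at k = 1)
  C[1][2] = min over k of (A[1][0] + B[0][2] = 10 + 1 = 11, A[1][1] + B[1][2] = 0 + 10 = 10, A[1][2] + B[2][2] = 4 + 5 = 9) = 9 (attained at k = 2)
  C[2][0] = min over k of (A[2][0] + B[0][0] = 2 + 6 = 8, A[2][1] + B[1][0] = -3 + 6 = 3, A[2][2] + B[2][0] = 7 + 10 = 17) = 3 (attained at k = 1)
  C[2][1] = min over k of (A[2][0] + B[0][1] = 2 + -3 = -1, A[2][1] + B[1][1] = -3 + 0 = -3, A[2][2] + B[2][1] = 7 + 8 = 15) = -3 (attained at k = 1)
  C[2][2] = min over k of (A[2][0] + B[0][2] = 2 + 1 = 3, A[2][1] + B[1][2] = -3 + 10 = 7, A[2][2] + B[2][2] = 7 + 5 = 12) = 3 (attained at k = 0)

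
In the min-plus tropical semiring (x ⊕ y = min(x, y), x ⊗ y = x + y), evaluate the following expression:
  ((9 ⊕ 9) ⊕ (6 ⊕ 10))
((9 ⊕ 9) ⊕ (6 ⊕ 10)) = 6

Expand innermost to outermost. Recall ⊕ takes the minimum of its arguments and ⊗ takes their sum. Working out the expression ((9 ⊕ 9) ⊕ (6 ⊕ 10)) gives 6.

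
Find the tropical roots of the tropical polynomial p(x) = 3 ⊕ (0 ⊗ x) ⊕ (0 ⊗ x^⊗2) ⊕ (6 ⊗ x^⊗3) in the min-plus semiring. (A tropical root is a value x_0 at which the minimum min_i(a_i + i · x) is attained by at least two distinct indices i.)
Roots: {-6, 0, 3}

Each tropical root is a break point of the lower envelope of the lines y = a_i + i · x (there are 4 lines, with slopes 0, 1, ..., 3). Only the lines that attain the minimum somewhere contribute to roots; other lines are dominated. Here the surviving (envelope) indices are i = 3, i = 2, i = 1, i = 0.
Intersections between consecutive envelope lines give the roots: for adjacent envelope indices i < j the intersection is x = (a_i − a_j) / (j − i). Reading off the sorted break points: {-6, 0, 3}.
Verification: at each break x_0, at least two indices attain the minimum of min_i(a_i + i · x_0).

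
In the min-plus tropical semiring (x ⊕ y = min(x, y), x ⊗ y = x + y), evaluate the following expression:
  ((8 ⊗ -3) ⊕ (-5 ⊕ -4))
((8 ⊗ -3) ⊕ (-5 ⊕ -4)) = -5

Expand innermost to outermost. Recall ⊕ takes the minimum of its arguments and ⊗ takes their sum. Working out the expression ((8 ⊗ -3) ⊕ (-5 ⊕ -4)) gives -5.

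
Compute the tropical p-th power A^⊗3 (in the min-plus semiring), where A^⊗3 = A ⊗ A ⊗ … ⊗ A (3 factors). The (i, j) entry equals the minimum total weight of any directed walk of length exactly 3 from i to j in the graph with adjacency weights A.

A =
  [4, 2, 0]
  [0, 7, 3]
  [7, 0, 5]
A^⊗3 =
  [0, 4, 2]
  [2, 0, 4]
  [4, 2, 0]

Each entry (A^⊗3)_ij equals the minimum over all length-3 walks i = v_0 → v_1 → … → v_3 = j of Σ_t A[v_t][v_{t+1}]. For example, for (i, j) = (0, 2) we minimise over 9 possible intermediate vertex sequences; the minimum is 2, attained along the walk 0 → 1 → 0 → 2.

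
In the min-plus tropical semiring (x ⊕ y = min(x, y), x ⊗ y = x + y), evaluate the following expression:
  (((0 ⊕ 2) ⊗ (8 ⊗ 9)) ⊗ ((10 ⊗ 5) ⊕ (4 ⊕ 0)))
(((0 ⊕ 2) ⊗ (8 ⊗ 9)) ⊗ ((10 ⊗ 5) ⊕ (4 ⊕ 0))) = 17

Expand innermost to outermost. Recall ⊕ takes the minimum of its arguments and ⊗ takes their sum. Working out the expression (((0 ⊕ 2) ⊗ (8 ⊗ 9)) ⊗ ((10 ⊗ 5) ⊕ (4 ⊕ 0))) gives 17.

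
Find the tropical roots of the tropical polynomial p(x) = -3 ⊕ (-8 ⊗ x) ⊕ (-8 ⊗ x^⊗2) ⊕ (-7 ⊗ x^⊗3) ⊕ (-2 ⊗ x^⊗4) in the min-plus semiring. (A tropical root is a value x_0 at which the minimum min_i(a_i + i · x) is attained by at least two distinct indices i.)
Roots: {-5, -1, 0, 5}

Each tropical root is a break point of the lower envelope of the lines y = a_i + i · x (there are 5 lines, with slopes 0, 1, ..., 4). Only the lines that attain the minimum somewhere contribute to roots; other lines are dominated. Here the surviving (envelope) indices are i = 4, i = 3, i = 2, i = 1, i = 0.
Intersections between consecutive envelope lines give the roots: for adjacent envelope indices i < j the intersection is x = (a_i − a_j) / (j − i). Reading off the sorted break points: {-5, -1, 0, 5}.
Verification: at each break x_0, at least two indices attain the minimum of min_i(a_i + i · x_0).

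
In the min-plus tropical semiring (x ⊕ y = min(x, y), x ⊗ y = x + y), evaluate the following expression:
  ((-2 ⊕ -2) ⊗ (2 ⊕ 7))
((-2 ⊕ -2) ⊗ (2 ⊕ 7)) = 0

Expand innermost to outermost. Recall ⊕ takes the minimum of its arguments and ⊗ takes their sum. Working out the expression ((-2 ⊕ -2) ⊗ (2 ⊕ 7)) gives 0.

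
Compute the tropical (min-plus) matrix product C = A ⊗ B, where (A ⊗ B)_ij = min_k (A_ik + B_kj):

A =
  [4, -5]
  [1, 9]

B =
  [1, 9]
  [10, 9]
A ⊗ B =
  [5, 4]
  [2, 10]

Apply the min-plus product entry-by-entry:
  C[0][0] = min over k of (A[0][0] + B[0][0] = 4 + 1 = 5, A[0][1] + B[1][0] = -5 + 10 = 5) = 5 (attained at k = 0)
  C[0][1] = min over k of (A[0][0] + B[0][1] = 4 + 9 = 13, A[0][1] + B[1][1] = -5 + 9 = 4) = 4 (attained at k = 1)
  C[1][0] = min over k of (A[1][0] + B[0][0] = 1 + 1 = 2, A[1][1] + B[1][0] = 9 + 10 = 19) = 2 (attained at k = 0)
  C[1][1] = min over k of (A[1][0] + B[0][1] = 1 + 9 = 10, A[1][1] + B[1][1] = 9 + 9 = 18) = 10 (attained at k = 0)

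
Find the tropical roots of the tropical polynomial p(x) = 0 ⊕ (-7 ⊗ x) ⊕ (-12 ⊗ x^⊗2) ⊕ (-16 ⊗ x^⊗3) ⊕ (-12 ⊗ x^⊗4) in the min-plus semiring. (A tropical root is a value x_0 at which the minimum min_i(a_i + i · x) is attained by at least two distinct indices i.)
Roots: {-4, 4, 5, 7}

Each tropical root is a break point of the lower envelope of the lines y = a_i + i · x (there are 5 lines, with slopes 0, 1, ..., 4). Only the lines that attain the minimum somewhere contribute to roots; other lines are dominated. Here the surviving (envelope) indices are i = 4, i = 3, i = 2, i = 1, i = 0.
Intersections between consecutive envelope lines give the roots: for adjacent envelope indices i < j the intersection is x = (a_i − a_j) / (j − i). Reading off the sorted break points: {-4, 4, 5, 7}.
Verification: at each break x_0, at least two indices attain the minimum of min_i(a_i + i · x_0).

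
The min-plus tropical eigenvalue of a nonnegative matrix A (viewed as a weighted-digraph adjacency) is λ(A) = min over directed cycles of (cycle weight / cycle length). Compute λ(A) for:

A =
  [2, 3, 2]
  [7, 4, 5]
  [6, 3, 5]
λ(A) = 2

Enumerate directed cycles and compute their means (weight / length). Sample:
  cycle 0 → 0: weight = 2, length = 1, mean = 2/1 ≈ 2.000
  cycle 1 → 1: weight = 4, length = 1, mean = 4/1 ≈ 4.000
  cycle 2 → 2: weight = 5, length = 1, mean = 5/1 ≈ 5.000
  cycle 0 → 1 → 0: weight = 10, length = 2, mean = 10/2 ≈ 5.000
  cycle 0 → 2 → 0: weight = 8, length = 2, mean = 8/2 ≈ 4.000
  cycle 1 → 0 → 1: weight = 10, length = 2, mean = 10/2 ≈ 5.000
Minimum mean = 2.000, attained e.g. along the cycle 0 → 0 with weight 2 and length 1. So λ(A) = 2/1 = 2.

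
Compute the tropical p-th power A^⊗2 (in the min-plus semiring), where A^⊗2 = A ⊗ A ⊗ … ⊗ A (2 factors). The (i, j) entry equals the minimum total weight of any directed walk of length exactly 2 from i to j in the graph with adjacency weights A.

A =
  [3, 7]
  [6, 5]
A^⊗2 =
  [6, 10]
  [9, 10]

Each entry (A^⊗2)_ij equals the minimum over all length-2 walks i = v_0 → v_1 → … → v_2 = j of Σ_t A[v_t][v_{t+1}]. For example, for (i, j) = (0, 1) we minimise over 2 possible intermediate vertex sequences; the minimum is 10, attained along the walk 0 → 0 → 1.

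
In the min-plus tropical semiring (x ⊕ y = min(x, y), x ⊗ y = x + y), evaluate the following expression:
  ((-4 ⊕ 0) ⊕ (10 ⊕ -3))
((-4 ⊕ 0) ⊕ (10 ⊕ -3)) = -4

Expand innermost to outermost. Recall ⊕ takes the minimum of its arguments and ⊗ takes their sum. Working out the expression ((-4 ⊕ 0) ⊕ (10 ⊕ -3)) gives -4.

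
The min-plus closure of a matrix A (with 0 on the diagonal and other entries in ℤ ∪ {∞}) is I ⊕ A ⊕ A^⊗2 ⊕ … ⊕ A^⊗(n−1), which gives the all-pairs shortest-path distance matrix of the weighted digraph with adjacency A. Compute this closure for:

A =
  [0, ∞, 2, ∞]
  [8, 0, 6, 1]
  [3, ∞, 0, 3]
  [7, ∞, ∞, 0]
Closure =
  [0, ∞, 2, 5]
  [8, 0, 6, 1]
  [3, ∞, 0, 3]
  [7, ∞, 9, 0]

This is the Floyd-Warshall all-pairs shortest-path computation. For each intermediate vertex k = 0, 1, …, 3, update dist[i][j] ← min(dist[i][j], dist[i][k] + dist[k][j]). The final matrix gives, for each (i, j), the minimum total weight of any directed path from i to j (possibly empty when i = j).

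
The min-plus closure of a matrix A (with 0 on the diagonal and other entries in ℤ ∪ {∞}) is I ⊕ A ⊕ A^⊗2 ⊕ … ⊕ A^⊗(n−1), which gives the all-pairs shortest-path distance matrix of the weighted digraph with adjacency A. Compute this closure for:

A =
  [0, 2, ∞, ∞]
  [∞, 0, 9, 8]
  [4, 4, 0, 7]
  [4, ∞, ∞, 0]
Closure =
  [0, 2, 11, 10]
  [12, 0, 9, 8]
  [4, 4, 0, 7]
  [4, 6, 15, 0]

This is the Floyd-Warshall all-pairs shortest-path computation. For each intermediate vertex k = 0, 1, …, 3, update dist[i][j] ← min(dist[i][j], dist[i][k] + dist[k][j]). The final matrix gives, for each (i, j), the minimum total weight of any directed path from i to j (possibly empty when i = j).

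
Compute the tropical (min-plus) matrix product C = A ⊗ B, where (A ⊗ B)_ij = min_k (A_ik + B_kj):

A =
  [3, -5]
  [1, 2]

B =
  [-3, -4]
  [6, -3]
A ⊗ B =
  [0, -8]
  [-2, -3]

Apply the min-plus product entry-by-entry:
  C[0][0] = min over k of (A[0][0] + B[0][0] = 3 + -3 = 0, A[0][1] + B[1][0] = -5 + 6 = 1) = 0 (attained at k = 0)
  C[0][1] = min over k of (A[0][0] + B[0][1] = 3 + -4 = -1, A[0][1] + B[1][1] = -5 + -3 = -8) = -8 (attained at k = 1)
  C[1][0] = min over k of (A[1][0] + B[0][0] = 1 + -3 = -2, A[1][1] + B[1][0] = 2 + 6 = 8) = -2 (attained at k = 0)
  C[1][1] = min over k of (A[1][0] + B[0][1] = 1 + -4 = -3, A[1][1] + B[1][1] = 2 + -3 = -1) = -3 (attained at k = 0)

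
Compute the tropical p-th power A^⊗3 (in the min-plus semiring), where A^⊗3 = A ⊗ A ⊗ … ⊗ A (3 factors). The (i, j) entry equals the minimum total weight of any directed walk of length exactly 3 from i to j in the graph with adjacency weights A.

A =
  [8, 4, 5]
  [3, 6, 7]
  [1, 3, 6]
A^⊗3 =
  [11, 10, 11]
  [9, 11, 13]
  [7, 9, 11]

Each entry (A^⊗3)_ij equals the minimum over all length-3 walks i = v_0 → v_1 → … → v_3 = j of Σ_t A[v_t][v_{t+1}]. For example, for (i, j) = (0, 2) we minimise over 9 possible intermediate vertex sequences; the minimum is 11, attained along the walk 0 → 2 → 0 → 2.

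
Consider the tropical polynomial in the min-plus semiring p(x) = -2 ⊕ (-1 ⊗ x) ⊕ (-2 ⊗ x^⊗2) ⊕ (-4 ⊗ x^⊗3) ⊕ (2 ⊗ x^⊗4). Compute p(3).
p(3) = -2

A tropical monomial a ⊗ x^⊗i evaluates to a + i · x. Evaluating each term at x = 3:
  Term 0 contributes -2 + 0 · 3 = -2
  Term 1 contributes -1 + 1 · 3 = 2
  Term 2 contributes -2 + 2 · 3 = 4
  Term 3 contributes -4 + 3 · 3 = 5
  Term 4 contributes 2 + 4 · 3 = 14
p(3) = ⊕ of these = min[-2, 2, 4, 5, 14] = -2.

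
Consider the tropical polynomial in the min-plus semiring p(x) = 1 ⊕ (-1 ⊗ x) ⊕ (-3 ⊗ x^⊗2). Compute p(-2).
p(-2) = -7

A tropical monomial a ⊗ x^⊗i evaluates to a + i · x. Evaluating each term at x = -2:
  Term 0 contributes 1 + 0 · -2 = 1
  Term 1 contributes -1 + 1 · -2 = -3
  Term 2 contributes -3 + 2 · -2 = -7
p(-2) = ⊕ of these = min[1, -3, -7] = -7.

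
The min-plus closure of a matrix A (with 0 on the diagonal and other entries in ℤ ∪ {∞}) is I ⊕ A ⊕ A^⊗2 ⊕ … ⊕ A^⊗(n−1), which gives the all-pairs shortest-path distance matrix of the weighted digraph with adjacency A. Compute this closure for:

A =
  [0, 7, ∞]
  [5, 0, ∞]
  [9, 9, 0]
Closure =
  [0, 7, ∞]
  [5, 0, ∞]
  [9, 9, 0]

This is the Floyd-Warshall all-pairs shortest-path computation. For each intermediate vertex k = 0, 1, …, 2, update dist[i][j] ← min(dist[i][j], dist[i][k] + dist[k][j]). The final matrix gives, for each (i, j), the minimum total weight of any directed path from i to j (possibly empty when i = j).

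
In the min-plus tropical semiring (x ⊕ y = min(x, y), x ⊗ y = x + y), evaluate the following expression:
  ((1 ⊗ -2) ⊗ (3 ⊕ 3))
((1 ⊗ -2) ⊗ (3 ⊕ 3)) = 2

Expand innermost to outermost. Recall ⊕ takes the minimum of its arguments and ⊗ takes their sum. Working out the expression ((1 ⊗ -2) ⊗ (3 ⊕ 3)) gives 2.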